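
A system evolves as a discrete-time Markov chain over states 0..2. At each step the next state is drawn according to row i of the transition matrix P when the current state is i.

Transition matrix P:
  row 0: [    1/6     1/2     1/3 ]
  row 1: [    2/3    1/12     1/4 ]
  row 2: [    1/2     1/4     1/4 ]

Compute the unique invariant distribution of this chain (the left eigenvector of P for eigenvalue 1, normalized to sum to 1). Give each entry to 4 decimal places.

Balance equations π_j = Σ_i π_i·P[i][j]:
  π_0 = 1/6·π_0 + 2/3·π_1 + 1/2·π_2
  π_1 = 1/2·π_0 + 1/12·π_1 + 1/4·π_2
  normalize: π_0 + π_1 + π_2 = 1
Solving the linear system gives exactly π = [45/109, 33/109, 31/109].

π = [0.4128, 0.3028, 0.2844]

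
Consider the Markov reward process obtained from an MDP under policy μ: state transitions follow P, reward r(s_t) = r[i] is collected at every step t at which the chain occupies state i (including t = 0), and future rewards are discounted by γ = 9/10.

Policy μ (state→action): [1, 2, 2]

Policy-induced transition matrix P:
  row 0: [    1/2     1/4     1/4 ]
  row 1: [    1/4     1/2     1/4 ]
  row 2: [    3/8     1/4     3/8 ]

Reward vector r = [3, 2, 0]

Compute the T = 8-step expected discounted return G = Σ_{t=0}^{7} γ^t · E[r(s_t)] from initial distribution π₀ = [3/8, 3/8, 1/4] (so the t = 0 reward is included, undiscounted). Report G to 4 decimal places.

G = 10.3728

t=0: π = [0.3750, 0.3750, 0.2500], E[r] = 1.8750, γ^t·E[r] = 1.875000, running G = 1.875000
t=1: π = [0.3750, 0.3438, 0.2813], E[r] = 1.8125, γ^t·E[r] = 1.631250, running G = 3.506250
t=2: π = [0.3789, 0.3359, 0.2852], E[r] = 1.8086, γ^t·E[r] = 1.464961, running G = 4.971211
t=3: π = [0.3804, 0.3340, 0.2856], E[r] = 1.8091, γ^t·E[r] = 1.318821, running G = 6.290032
t=4: π = [0.3808, 0.3335, 0.2857], E[r] = 1.8094, γ^t·E[r] = 1.187139, running G = 7.477171
t=5: π = [0.3809, 0.3334, 0.2857], E[r] = 1.8095, γ^t·E[r] = 1.068484, running G = 8.545654
t=6: π = [0.3809, 0.3333, 0.2857], E[r] = 1.8095, γ^t·E[r] = 0.961650, running G = 9.507304
t=7: π = [0.3809, 0.3333, 0.2857], E[r] = 1.8095, γ^t·E[r] = 0.865488, running G = 10.372793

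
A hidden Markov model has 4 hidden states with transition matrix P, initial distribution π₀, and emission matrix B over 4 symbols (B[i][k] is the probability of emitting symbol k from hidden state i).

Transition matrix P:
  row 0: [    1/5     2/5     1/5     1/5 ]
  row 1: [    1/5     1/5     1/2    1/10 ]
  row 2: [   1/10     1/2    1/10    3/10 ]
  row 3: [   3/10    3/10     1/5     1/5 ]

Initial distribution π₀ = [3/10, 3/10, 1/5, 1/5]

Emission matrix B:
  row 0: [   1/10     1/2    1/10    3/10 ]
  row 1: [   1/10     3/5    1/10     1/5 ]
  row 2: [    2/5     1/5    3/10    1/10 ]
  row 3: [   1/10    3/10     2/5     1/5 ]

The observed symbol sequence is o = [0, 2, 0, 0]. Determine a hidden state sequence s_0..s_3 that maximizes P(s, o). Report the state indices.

path = [2, 3, 1, 2]

t=0: δ = [3.000e-02, 3.000e-02, 8.000e-02, 2.000e-02]  (obs o_0=0)
t=1: δ = [8.000e-04, 4.000e-03, 4.500e-03, 9.600e-03]  ψ = [2, 2, 1, 2]  (obs o_1=2)
t=2: δ = [2.880e-04, 2.880e-04, 8.000e-04, 1.920e-04]  ψ = [3, 3, 1, 3]  (obs o_2=0)
t=3: δ = [8.000e-06, 4.000e-05, 5.760e-05, 2.400e-05]  ψ = [2, 2, 1, 2]  (obs o_3=0)
backtrack: best end state = 2; path = [2, 3, 1, 2]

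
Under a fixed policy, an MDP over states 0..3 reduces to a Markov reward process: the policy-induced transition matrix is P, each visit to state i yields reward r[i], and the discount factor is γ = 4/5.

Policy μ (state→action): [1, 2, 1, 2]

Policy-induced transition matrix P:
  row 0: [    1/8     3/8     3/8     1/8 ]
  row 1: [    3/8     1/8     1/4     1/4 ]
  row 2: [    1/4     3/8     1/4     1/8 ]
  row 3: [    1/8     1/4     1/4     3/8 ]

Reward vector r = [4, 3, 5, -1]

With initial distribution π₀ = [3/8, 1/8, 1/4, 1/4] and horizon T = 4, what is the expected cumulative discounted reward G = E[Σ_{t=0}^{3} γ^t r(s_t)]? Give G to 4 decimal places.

t=0: π = [0.3750, 0.1250, 0.2500, 0.2500], E[r] = 2.8750, γ^t·E[r] = 2.875000, running G = 2.875000
t=1: π = [0.1875, 0.3125, 0.2969, 0.2031], E[r] = 2.9688, γ^t·E[r] = 2.375000, running G = 5.250000
t=2: π = [0.2402, 0.2715, 0.2734, 0.2148], E[r] = 2.9277, γ^t·E[r] = 1.873750, running G = 7.123750
t=3: π = [0.2271, 0.2803, 0.2800, 0.2126], E[r] = 2.9365, γ^t·E[r] = 1.503500, running G = 8.627250

G = 8.6273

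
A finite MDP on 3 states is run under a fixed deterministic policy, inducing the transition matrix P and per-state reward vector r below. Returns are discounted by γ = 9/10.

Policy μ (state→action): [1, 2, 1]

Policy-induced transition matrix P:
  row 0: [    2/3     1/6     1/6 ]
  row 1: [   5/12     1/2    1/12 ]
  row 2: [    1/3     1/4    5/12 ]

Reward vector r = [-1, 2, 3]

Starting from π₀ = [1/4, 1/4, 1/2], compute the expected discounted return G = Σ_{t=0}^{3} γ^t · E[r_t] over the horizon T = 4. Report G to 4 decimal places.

G = 3.6314

t=0: π = [0.2500, 0.2500, 0.5000], E[r] = 1.7500, γ^t·E[r] = 1.750000, running G = 1.750000
t=1: π = [0.4375, 0.2917, 0.2708], E[r] = 0.9583, γ^t·E[r] = 0.862500, running G = 2.612500
t=2: π = [0.5035, 0.2865, 0.2101], E[r] = 0.6997, γ^t·E[r] = 0.566719, running G = 3.179219
t=3: π = [0.5250, 0.2797, 0.1953], E[r] = 0.6202, γ^t·E[r] = 0.452145, running G = 3.631363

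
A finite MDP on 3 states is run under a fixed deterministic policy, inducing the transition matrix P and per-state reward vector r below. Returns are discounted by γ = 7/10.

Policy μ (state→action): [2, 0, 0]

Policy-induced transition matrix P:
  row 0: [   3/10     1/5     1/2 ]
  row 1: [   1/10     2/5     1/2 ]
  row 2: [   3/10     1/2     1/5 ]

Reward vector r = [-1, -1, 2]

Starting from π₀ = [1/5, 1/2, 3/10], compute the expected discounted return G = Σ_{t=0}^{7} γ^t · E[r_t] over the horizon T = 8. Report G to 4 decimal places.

t=0: π = [0.2000, 0.5000, 0.3000], E[r] = -0.1000, γ^t·E[r] = -0.100000, running G = -0.100000
t=1: π = [0.2000, 0.3900, 0.4100], E[r] = 0.2300, γ^t·E[r] = 0.161000, running G = 0.061000
t=2: π = [0.2220, 0.4010, 0.3770], E[r] = 0.1310, γ^t·E[r] = 0.064190, running G = 0.125190
t=3: π = [0.2198, 0.3933, 0.3869], E[r] = 0.1607, γ^t·E[r] = 0.055120, running G = 0.180310
t=4: π = [0.2213, 0.3947, 0.3839], E[r] = 0.1518, γ^t·E[r] = 0.036445, running G = 0.216755
t=5: π = [0.2211, 0.3941, 0.3848], E[r] = 0.1545, γ^t·E[r] = 0.025961, running G = 0.242715
t=6: π = [0.2212, 0.3943, 0.3846], E[r] = 0.1537, γ^t·E[r] = 0.018078, running G = 0.260794
t=7: π = [0.2211, 0.3942, 0.3846], E[r] = 0.1539, γ^t·E[r] = 0.012674, running G = 0.273468

G = 0.2735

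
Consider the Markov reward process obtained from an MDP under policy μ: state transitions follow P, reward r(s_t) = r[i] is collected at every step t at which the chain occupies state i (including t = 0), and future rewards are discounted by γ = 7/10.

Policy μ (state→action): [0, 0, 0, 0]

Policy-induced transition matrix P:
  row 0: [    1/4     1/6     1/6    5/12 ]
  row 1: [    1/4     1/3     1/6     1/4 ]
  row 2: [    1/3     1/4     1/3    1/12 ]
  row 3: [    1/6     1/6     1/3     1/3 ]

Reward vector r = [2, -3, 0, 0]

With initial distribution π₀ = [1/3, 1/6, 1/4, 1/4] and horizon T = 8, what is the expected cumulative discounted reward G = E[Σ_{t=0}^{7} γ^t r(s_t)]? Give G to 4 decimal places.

t=0: π = [0.3333, 0.1667, 0.2500, 0.2500], E[r] = 0.1667, γ^t·E[r] = 0.166667, running G = 0.166667
t=1: π = [0.2500, 0.2153, 0.2500, 0.2847], E[r] = -0.1458, γ^t·E[r] = -0.102083, running G = 0.064583
t=2: π = [0.2471, 0.2234, 0.2558, 0.2737], E[r] = -0.1759, γ^t·E[r] = -0.086204, running G = -0.021620
t=3: π = [0.2485, 0.2252, 0.2549, 0.2714], E[r] = -0.1786, γ^t·E[r] = -0.061269, running G = -0.082889
t=4: π = [0.2486, 0.2254, 0.2544, 0.2715], E[r] = -0.1791, γ^t·E[r] = -0.042996, running G = -0.125886
t=5: π = [0.2486, 0.2254, 0.2543, 0.2717], E[r] = -0.1792, γ^t·E[r] = -0.030115, running G = -0.156000
t=6: π = [0.2486, 0.2254, 0.2543, 0.2717], E[r] = -0.1792, γ^t·E[r] = -0.021082, running G = -0.177082
t=7: π = [0.2486, 0.2254, 0.2543, 0.2717], E[r] = -0.1792, γ^t·E[r] = -0.014757, running G = -0.191839

G = -0.1918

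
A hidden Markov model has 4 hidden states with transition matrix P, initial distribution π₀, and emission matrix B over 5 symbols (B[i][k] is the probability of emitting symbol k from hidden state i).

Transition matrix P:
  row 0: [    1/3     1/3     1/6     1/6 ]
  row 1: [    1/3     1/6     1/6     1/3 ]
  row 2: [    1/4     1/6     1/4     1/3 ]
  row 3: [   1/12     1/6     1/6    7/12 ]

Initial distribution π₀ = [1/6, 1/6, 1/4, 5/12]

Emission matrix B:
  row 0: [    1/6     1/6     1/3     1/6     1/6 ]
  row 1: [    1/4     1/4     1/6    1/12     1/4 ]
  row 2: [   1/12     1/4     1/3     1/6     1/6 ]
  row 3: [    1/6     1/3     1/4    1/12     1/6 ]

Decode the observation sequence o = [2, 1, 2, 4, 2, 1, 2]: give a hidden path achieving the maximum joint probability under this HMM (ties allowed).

path = [3, 3, 3, 3, 3, 3, 3]

t=0: δ = [5.556e-02, 2.778e-02, 8.333e-02, 1.042e-01]  (obs o_0=2)
t=1: δ = [3.472e-03, 4.630e-03, 5.208e-03, 2.025e-02]  ψ = [2, 0, 2, 3]  (obs o_1=1)
t=2: δ = [5.626e-04, 5.626e-04, 1.125e-03, 2.954e-03]  ψ = [3, 3, 3, 3]  (obs o_2=2)
t=3: δ = [4.689e-05, 1.231e-04, 8.205e-05, 2.872e-04]  ψ = [2, 3, 3, 3]  (obs o_3=4)
t=4: δ = [1.368e-05, 7.977e-06, 1.595e-05, 4.188e-05]  ψ = [1, 3, 3, 3]  (obs o_4=2)
t=5: δ = [7.597e-07, 1.745e-06, 1.745e-06, 8.143e-06]  ψ = [0, 3, 3, 3]  (obs o_5=1)
t=6: δ = [2.262e-07, 2.262e-07, 4.524e-07, 1.188e-06]  ψ = [3, 3, 3, 3]  (obs o_6=2)
backtrack: best end state = 3; path = [3, 3, 3, 3, 3, 3, 3]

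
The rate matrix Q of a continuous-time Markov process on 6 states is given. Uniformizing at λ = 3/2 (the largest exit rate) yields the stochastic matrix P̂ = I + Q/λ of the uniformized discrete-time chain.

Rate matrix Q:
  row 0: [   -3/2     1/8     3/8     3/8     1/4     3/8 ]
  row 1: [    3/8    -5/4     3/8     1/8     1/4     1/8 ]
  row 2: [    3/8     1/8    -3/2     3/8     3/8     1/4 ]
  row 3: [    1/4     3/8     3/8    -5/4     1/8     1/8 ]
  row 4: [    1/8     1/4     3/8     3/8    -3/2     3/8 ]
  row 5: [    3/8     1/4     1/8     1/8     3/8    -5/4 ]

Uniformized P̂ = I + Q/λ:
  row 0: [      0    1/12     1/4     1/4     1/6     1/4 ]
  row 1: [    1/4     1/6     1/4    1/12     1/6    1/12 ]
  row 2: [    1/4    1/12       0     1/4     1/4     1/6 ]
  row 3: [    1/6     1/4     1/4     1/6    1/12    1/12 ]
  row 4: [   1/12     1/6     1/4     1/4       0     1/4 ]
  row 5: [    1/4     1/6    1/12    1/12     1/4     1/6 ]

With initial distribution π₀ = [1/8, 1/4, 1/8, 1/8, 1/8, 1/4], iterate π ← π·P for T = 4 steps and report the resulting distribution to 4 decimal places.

π = [0.1670, 0.1530, 0.1783, 0.1818, 0.1542, 0.1657]

t=0: π = [0.1250, 0.2500, 0.1250, 0.1250, 0.1250, 0.2500]
t=1: π = [0.1875, 0.1563, 0.1771, 0.1563, 0.1667, 0.1563]
t=2: π = [0.1623, 0.1493, 0.1797, 0.1849, 0.1536, 0.1701]
t=3: π = [0.1684, 0.1536, 0.1767, 0.1814, 0.1548, 0.1651]
t=4: π = [0.1670, 0.1530, 0.1783, 0.1818, 0.1542, 0.1657]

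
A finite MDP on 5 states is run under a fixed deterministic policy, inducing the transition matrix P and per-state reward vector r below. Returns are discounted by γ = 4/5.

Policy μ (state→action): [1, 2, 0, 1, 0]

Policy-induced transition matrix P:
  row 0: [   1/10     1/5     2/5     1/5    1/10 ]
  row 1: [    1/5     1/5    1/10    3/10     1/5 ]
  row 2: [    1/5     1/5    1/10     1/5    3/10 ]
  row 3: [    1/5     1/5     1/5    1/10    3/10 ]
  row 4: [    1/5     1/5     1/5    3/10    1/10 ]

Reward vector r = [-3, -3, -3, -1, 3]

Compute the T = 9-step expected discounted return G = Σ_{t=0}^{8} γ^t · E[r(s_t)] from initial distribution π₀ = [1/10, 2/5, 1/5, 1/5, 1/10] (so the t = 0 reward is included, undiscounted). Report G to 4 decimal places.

t=0: π = [0.1000, 0.4000, 0.2000, 0.2000, 0.1000], E[r] = -2.0000, γ^t·E[r] = -2.000000, running G = -2.000000
t=1: π = [0.1900, 0.2000, 0.1600, 0.2300, 0.2200], E[r] = -1.2200, γ^t·E[r] = -0.976000, running G = -2.976000
t=2: π = [0.1810, 0.2000, 0.2020, 0.2190, 0.1980], E[r] = -1.3740, γ^t·E[r] = -0.879360, running G = -3.855360
t=3: π = [0.1819, 0.2000, 0.1960, 0.2179, 0.2042], E[r] = -1.3390, γ^t·E[r] = -0.685568, running G = -4.540928
t=4: π = [0.1818, 0.2000, 0.1968, 0.2186, 0.2028], E[r] = -1.3461, γ^t·E[r] = -0.551346, running G = -5.092274
t=5: π = [0.1818, 0.2000, 0.1967, 0.2184, 0.2031], E[r] = -1.3447, γ^t·E[r] = -0.440624, running G = -5.532898
t=6: π = [0.1818, 0.2000, 0.1967, 0.2185, 0.2030], E[r] = -1.3449, γ^t·E[r] = -0.352570, running G = -5.885468
t=7: π = [0.1818, 0.2000, 0.1967, 0.2185, 0.2030], E[r] = -1.3449, γ^t·E[r] = -0.282045, running G = -6.167513
t=8: π = [0.1818, 0.2000, 0.1967, 0.2185, 0.2030], E[r] = -1.3449, γ^t·E[r] = -0.225638, running G = -6.393151

G = -6.3932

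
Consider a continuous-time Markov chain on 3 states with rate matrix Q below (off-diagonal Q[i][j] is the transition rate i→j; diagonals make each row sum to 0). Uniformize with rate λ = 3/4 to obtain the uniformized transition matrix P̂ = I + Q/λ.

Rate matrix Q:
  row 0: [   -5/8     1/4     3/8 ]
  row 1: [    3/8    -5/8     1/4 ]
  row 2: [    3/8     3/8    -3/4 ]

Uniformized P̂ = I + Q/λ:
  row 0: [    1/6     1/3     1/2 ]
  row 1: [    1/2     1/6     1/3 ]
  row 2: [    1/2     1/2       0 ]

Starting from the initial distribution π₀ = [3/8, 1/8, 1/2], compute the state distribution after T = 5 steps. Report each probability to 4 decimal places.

t=0: π = [0.3750, 0.1250, 0.5000]
t=1: π = [0.3750, 0.3958, 0.2292]
t=2: π = [0.3750, 0.3056, 0.3194]
t=3: π = [0.3750, 0.3356, 0.2894]
t=4: π = [0.3750, 0.3256, 0.2994]
t=5: π = [0.3750, 0.3290, 0.2960]

π = [0.3750, 0.3290, 0.2960]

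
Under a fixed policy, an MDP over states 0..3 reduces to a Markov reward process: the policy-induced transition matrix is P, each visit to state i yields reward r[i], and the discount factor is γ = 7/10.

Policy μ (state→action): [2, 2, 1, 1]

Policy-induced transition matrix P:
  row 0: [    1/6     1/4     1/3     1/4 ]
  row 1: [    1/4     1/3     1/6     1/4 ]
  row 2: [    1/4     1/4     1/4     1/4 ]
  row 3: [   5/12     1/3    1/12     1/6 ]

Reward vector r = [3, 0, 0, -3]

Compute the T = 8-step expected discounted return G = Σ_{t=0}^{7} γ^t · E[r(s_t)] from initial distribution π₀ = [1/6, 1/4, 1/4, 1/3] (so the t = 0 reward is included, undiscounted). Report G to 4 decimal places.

G = -0.2065

t=0: π = [0.1667, 0.2500, 0.2500, 0.3333], E[r] = -0.5000, γ^t·E[r] = -0.500000, running G = -0.500000
t=1: π = [0.2917, 0.2986, 0.1875, 0.2222], E[r] = 0.2083, γ^t·E[r] = 0.145833, running G = -0.354167
t=2: π = [0.2627, 0.2934, 0.2124, 0.2315], E[r] = 0.0938, γ^t·E[r] = 0.045938, running G = -0.308229
t=3: π = [0.2667, 0.2937, 0.2089, 0.2307], E[r] = 0.1079, γ^t·E[r] = 0.037019, running G = -0.271210
t=4: π = [0.2662, 0.2937, 0.2093, 0.2308], E[r] = 0.1064, γ^t·E[r] = 0.025537, running G = -0.245673
t=5: π = [0.2663, 0.2937, 0.2092, 0.2308], E[r] = 0.1065, γ^t·E[r] = 0.017903, running G = -0.227769
t=6: π = [0.2663, 0.2937, 0.2093, 0.2308], E[r] = 0.1065, γ^t·E[r] = 0.012530, running G = -0.215239
t=7: π = [0.2663, 0.2937, 0.2093, 0.2308], E[r] = 0.1065, γ^t·E[r] = 0.008771, running G = -0.206467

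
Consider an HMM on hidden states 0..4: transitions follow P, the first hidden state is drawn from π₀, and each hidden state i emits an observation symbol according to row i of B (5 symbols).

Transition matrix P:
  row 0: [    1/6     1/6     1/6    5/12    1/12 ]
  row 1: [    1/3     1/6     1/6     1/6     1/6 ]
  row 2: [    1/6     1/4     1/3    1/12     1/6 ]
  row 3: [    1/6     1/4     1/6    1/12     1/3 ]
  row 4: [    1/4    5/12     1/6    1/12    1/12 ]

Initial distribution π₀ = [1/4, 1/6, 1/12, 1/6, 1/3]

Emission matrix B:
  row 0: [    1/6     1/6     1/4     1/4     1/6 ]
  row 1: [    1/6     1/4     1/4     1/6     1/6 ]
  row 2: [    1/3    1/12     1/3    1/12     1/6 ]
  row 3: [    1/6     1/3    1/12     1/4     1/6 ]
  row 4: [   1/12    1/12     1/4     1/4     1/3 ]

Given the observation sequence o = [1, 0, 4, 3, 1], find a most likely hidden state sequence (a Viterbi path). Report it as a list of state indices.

path = [0, 3, 4, 0, 3]

t=0: δ = [4.167e-02, 4.167e-02, 6.944e-03, 5.556e-02, 2.778e-02]  (obs o_0=1)
t=1: δ = [2.315e-03, 2.315e-03, 3.086e-03, 2.894e-03, 1.543e-03]  ψ = [1, 3, 3, 0, 3]  (obs o_1=0)
t=2: δ = [1.286e-04, 1.286e-04, 1.715e-04, 1.608e-04, 3.215e-04]  ψ = [1, 2, 2, 0, 3]  (obs o_2=4)
t=3: δ = [2.009e-05, 2.233e-05, 4.763e-06, 1.340e-05, 1.340e-05]  ψ = [4, 4, 2, 0, 3]  (obs o_3=3)
t=4: δ = [1.240e-06, 1.395e-06, 3.101e-07, 2.791e-06, 3.721e-07]  ψ = [1, 4, 1, 0, 3]  (obs o_4=1)
backtrack: best end state = 3; path = [0, 3, 4, 0, 3]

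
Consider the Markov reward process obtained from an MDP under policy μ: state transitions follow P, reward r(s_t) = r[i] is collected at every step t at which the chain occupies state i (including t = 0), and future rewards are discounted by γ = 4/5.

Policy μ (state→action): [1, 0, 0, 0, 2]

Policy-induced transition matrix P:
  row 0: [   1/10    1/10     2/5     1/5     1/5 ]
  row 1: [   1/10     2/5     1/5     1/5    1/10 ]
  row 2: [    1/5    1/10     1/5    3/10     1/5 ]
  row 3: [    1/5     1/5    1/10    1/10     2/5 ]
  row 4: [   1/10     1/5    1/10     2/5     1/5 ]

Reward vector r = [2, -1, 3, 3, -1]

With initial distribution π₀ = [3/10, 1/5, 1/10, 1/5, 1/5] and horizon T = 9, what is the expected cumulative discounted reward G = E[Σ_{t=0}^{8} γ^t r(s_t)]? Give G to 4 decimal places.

G = 4.8765

t=0: π = [0.3000, 0.2000, 0.1000, 0.2000, 0.2000], E[r] = 1.1000, γ^t·E[r] = 1.100000, running G = 1.100000
t=1: π = [0.1300, 0.2000, 0.2200, 0.2300, 0.2200], E[r] = 1.1900, γ^t·E[r] = 0.952000, running G = 2.052000
t=2: π = [0.1450, 0.2050, 0.1810, 0.2430, 0.2260], E[r] = 1.1310, γ^t·E[r] = 0.723840, running G = 2.775840
t=3: π = [0.1424, 0.2084, 0.1821, 0.2390, 0.2281], E[r] = 1.1116, γ^t·E[r] = 0.569139, running G = 3.344979
t=4: π = [0.1421, 0.2092, 0.1818, 0.2399, 0.2270], E[r] = 1.1131, γ^t·E[r] = 0.455938, running G = 3.800917
t=5: π = [0.1422, 0.2095, 0.1817, 0.2396, 0.2271], E[r] = 1.1117, γ^t·E[r] = 0.364297, running G = 4.165214
t=6: π = [0.1421, 0.2095, 0.1818, 0.2396, 0.2270], E[r] = 1.1120, γ^t·E[r] = 0.291501, running G = 4.456715
t=7: π = [0.1421, 0.2095, 0.1818, 0.2396, 0.2270], E[r] = 1.1119, γ^t·E[r] = 0.233186, running G = 4.689901
t=8: π = [0.1421, 0.2095, 0.1818, 0.2396, 0.2270], E[r] = 1.1119, γ^t·E[r] = 0.186552, running G = 4.876452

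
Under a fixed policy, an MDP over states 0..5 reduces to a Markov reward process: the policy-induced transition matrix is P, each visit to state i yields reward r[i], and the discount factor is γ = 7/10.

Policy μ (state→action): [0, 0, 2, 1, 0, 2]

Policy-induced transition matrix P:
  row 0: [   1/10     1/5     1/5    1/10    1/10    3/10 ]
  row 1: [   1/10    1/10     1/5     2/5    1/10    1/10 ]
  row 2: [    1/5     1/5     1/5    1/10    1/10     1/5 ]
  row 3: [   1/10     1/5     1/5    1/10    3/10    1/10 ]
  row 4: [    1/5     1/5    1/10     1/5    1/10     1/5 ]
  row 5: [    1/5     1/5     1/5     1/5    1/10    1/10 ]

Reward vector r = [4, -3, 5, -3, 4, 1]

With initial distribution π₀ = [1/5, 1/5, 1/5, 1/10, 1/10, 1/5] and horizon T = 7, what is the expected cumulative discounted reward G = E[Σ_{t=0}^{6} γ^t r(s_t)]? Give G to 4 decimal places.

t=0: π = [0.2000, 0.2000, 0.2000, 0.1000, 0.1000, 0.2000], E[r] = 1.5000, γ^t·E[r] = 1.500000, running G = 1.500000
t=1: π = [0.1500, 0.1800, 0.1900, 0.1900, 0.1200, 0.1700], E[r] = 1.0900, γ^t·E[r] = 0.763000, running G = 2.263000
t=2: π = [0.1480, 0.1820, 0.1880, 0.1830, 0.1380, 0.1610], E[r] = 1.1500, γ^t·E[r] = 0.563500, running G = 2.826500
t=3: π = [0.1487, 0.1818, 0.1862, 0.1845, 0.1366, 0.1622], E[r] = 1.1355, γ^t·E[r] = 0.389477, running G = 3.215977
t=4: π = [0.1485, 0.1818, 0.1863, 0.1844, 0.1369, 0.1620], E[r] = 1.1366, γ^t·E[r] = 0.272898, running G = 3.488874
t=5: π = [0.1485, 0.1818, 0.1863, 0.1844, 0.1369, 0.1620], E[r] = 1.1364, γ^t·E[r] = 0.191002, running G = 3.679877
t=6: π = [0.1485, 0.1818, 0.1863, 0.1844, 0.1369, 0.1620], E[r] = 1.1365, γ^t·E[r] = 0.133703, running G = 3.813580

G = 3.8136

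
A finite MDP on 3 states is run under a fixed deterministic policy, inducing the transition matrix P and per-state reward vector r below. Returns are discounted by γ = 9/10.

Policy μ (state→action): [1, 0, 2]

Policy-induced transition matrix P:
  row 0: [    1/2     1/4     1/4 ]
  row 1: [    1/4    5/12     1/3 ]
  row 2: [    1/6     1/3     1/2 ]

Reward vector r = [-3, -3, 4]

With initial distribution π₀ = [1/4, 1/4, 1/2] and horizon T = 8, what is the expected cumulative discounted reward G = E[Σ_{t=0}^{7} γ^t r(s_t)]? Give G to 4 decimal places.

t=0: π = [0.2500, 0.2500, 0.5000], E[r] = 0.5000, γ^t·E[r] = 0.500000, running G = 0.500000
t=1: π = [0.2708, 0.3333, 0.3958], E[r] = -0.2292, γ^t·E[r] = -0.206250, running G = 0.293750
t=2: π = [0.2847, 0.3385, 0.3767], E[r] = -0.3628, γ^t·E[r] = -0.293906, running G = -0.000156
t=3: π = [0.2898, 0.3378, 0.3724], E[r] = -0.3932, γ^t·E[r] = -0.286664, running G = -0.286820
t=4: π = [0.2914, 0.3373, 0.3713], E[r] = -0.4012, γ^t·E[r] = -0.263258, running G = -0.550078
t=5: π = [0.2919, 0.3372, 0.3709], E[r] = -0.4035, γ^t·E[r] = -0.238282, running G = -0.788360
t=6: π = [0.2921, 0.3371, 0.3708], E[r] = -0.4042, γ^t·E[r] = -0.214812, running G = -1.003172
t=7: π = [0.2921, 0.3371, 0.3708], E[r] = -0.4044, γ^t·E[r] = -0.193427, running G = -1.196599

G = -1.1966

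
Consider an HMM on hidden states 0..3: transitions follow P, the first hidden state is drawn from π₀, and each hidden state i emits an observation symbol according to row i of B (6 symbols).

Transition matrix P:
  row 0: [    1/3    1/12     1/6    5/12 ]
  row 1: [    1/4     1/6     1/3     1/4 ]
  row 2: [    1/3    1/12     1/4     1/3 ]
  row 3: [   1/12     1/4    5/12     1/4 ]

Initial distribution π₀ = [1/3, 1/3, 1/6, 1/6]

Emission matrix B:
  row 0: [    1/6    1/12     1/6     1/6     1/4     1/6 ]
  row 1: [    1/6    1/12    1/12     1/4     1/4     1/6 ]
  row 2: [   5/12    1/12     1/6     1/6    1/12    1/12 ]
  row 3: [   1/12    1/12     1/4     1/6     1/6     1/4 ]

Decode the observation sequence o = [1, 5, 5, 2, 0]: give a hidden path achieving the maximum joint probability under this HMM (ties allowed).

path = [0, 3, 3, 3, 2]

t=0: δ = [2.778e-02, 2.778e-02, 1.389e-02, 1.389e-02]  (obs o_0=1)
t=1: δ = [1.543e-03, 7.716e-04, 7.716e-04, 2.894e-03]  ψ = [0, 1, 1, 0]  (obs o_1=5)
t=2: δ = [8.573e-05, 1.206e-04, 1.005e-04, 1.808e-04]  ψ = [0, 3, 3, 3]  (obs o_2=5)
t=3: δ = [5.582e-06, 3.768e-06, 1.256e-05, 1.130e-05]  ψ = [2, 3, 3, 3]  (obs o_3=2)
t=4: δ = [6.977e-07, 4.710e-07, 1.962e-06, 3.489e-07]  ψ = [2, 3, 3, 2]  (obs o_4=0)
backtrack: best end state = 2; path = [0, 3, 3, 3, 2]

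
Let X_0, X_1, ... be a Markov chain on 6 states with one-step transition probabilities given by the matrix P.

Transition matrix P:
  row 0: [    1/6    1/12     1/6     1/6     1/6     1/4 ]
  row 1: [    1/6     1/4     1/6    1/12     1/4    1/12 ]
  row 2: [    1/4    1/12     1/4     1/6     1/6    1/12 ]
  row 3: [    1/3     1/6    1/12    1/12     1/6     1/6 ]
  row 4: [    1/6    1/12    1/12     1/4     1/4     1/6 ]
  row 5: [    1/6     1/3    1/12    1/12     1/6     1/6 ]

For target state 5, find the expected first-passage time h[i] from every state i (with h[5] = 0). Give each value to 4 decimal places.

h = [5.6701, 6.8060, 6.7011, 6.1144, 6.1323, 0.0000]

First-step conditioning: h[5] = 0; for i ≠ 5, h[i] = 1 + Σ_k P[i][k]·h[k].
  h[0] = 1 + 1/6·h[0] + 1/12·h[1] + 1/6·h[2] + 1/6·h[3] + 1/6·h[4]
  h[1] = 1 + 1/6·h[0] + 1/4·h[1] + 1/6·h[2] + 1/12·h[3] + 1/4·h[4]
  h[2] = 1 + 1/4·h[0] + 1/12·h[1] + 1/4·h[2] + 1/6·h[3] + 1/6·h[4]
  h[3] = 1 + 1/3·h[0] + 1/6·h[1] + 1/12·h[2] + 1/12·h[3] + 1/6·h[4]
  h[4] = 1 + 1/6·h[0] + 1/12·h[1] + 1/12·h[2] + 1/4·h[3] + 1/4·h[4]
Solving the 5×5 linear system over states ≠ 5 gives exactly h = [190080/33523, 228156/33523, 224640/33523, 204972/33523, 205572/33523, 0] (h[5] = 0 is the target).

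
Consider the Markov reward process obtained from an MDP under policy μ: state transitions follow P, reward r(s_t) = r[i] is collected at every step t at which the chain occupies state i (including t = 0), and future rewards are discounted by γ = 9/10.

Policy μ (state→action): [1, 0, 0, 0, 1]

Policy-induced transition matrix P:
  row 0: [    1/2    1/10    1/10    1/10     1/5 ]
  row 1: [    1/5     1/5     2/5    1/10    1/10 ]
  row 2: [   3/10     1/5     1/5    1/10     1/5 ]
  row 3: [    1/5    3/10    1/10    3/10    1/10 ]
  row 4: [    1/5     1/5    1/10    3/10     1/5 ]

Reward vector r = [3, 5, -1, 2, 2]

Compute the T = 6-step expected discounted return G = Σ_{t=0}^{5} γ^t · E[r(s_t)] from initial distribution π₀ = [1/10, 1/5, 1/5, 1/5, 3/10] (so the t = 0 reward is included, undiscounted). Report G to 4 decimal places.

G = 10.7282

t=0: π = [0.1000, 0.2000, 0.2000, 0.2000, 0.3000], E[r] = 2.1000, γ^t·E[r] = 2.100000, running G = 2.100000
t=1: π = [0.2500, 0.2100, 0.1800, 0.2000, 0.1600], E[r] = 2.3400, γ^t·E[r] = 2.106000, running G = 4.206000
t=2: π = [0.2930, 0.1950, 0.1810, 0.1720, 0.1590], E[r] = 2.3350, γ^t·E[r] = 1.891350, running G = 6.097350
t=3: π = [0.3060, 0.1879, 0.1766, 0.1662, 0.1633], E[r] = 2.3399, γ^t·E[r] = 1.705787, running G = 7.803137
t=4: π = [0.3095, 0.1860, 0.1740, 0.1659, 0.1646], E[r] = 2.3454, γ^t·E[r] = 1.538837, running G = 9.341974
t=5: π = [0.3102, 0.1856, 0.1732, 0.1661, 0.1648], E[r] = 2.3475, γ^t·E[r] = 1.386202, running G = 10.728176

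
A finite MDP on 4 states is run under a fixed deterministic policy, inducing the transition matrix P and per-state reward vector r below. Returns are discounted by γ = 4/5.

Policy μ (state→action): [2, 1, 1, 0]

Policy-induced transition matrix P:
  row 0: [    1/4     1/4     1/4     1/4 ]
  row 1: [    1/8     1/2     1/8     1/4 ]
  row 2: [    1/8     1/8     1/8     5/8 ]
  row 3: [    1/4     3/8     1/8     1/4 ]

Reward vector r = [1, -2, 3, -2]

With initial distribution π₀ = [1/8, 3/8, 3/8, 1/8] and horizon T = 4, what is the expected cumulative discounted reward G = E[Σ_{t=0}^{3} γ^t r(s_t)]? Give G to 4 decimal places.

G = -1.2136

t=0: π = [0.1250, 0.3750, 0.3750, 0.1250], E[r] = 0.2500, γ^t·E[r] = 0.250000, running G = 0.250000
t=1: π = [0.1563, 0.3125, 0.1406, 0.3906], E[r] = -0.8281, γ^t·E[r] = -0.662500, running G = -0.412500
t=2: π = [0.1934, 0.3594, 0.1445, 0.3027], E[r] = -0.6973, γ^t·E[r] = -0.446250, running G = -0.858750
t=3: π = [0.1870, 0.3596, 0.1492, 0.3042], E[r] = -0.6931, γ^t·E[r] = -0.354875, running G = -1.213625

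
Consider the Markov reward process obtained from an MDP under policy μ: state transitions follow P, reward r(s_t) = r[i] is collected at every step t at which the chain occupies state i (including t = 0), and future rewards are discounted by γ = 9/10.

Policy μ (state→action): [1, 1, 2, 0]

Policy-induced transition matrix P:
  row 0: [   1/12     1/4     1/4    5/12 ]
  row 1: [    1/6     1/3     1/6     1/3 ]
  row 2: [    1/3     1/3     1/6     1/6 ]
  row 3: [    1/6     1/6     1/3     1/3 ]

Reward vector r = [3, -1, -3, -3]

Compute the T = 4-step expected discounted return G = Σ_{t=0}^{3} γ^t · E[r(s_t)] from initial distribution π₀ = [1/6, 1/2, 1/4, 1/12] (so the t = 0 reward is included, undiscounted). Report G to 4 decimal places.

G = -4.1775

t=0: π = [0.1667, 0.5000, 0.2500, 0.0833], E[r] = -1.0000, γ^t·E[r] = -1.000000, running G = -1.000000
t=1: π = [0.1944, 0.3056, 0.1944, 0.3056], E[r] = -1.2222, γ^t·E[r] = -1.100000, running G = -2.100000
t=2: π = [0.1829, 0.2662, 0.2338, 0.3171], E[r] = -1.3704, γ^t·E[r] = -1.110000, running G = -3.210000
t=3: π = [0.1904, 0.2652, 0.2348, 0.3096], E[r] = -1.3272, γ^t·E[r] = -0.967500, running G = -4.177500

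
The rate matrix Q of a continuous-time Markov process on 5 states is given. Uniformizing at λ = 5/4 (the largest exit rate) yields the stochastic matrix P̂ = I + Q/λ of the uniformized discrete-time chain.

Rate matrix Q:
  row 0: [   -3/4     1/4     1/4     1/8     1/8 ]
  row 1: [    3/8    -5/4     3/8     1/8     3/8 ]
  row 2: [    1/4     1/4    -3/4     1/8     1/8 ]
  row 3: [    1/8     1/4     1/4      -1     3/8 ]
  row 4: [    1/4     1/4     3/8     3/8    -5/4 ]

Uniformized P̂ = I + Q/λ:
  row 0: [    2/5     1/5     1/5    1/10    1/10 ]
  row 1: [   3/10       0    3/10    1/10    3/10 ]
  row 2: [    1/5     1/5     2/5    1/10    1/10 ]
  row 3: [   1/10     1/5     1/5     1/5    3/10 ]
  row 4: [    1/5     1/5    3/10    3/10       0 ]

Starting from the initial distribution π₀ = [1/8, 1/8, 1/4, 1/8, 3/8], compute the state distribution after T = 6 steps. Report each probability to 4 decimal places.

t=0: π = [0.1250, 0.1250, 0.2500, 0.1250, 0.3750]
t=1: π = [0.2250, 0.1750, 0.3000, 0.1875, 0.1125]
t=2: π = [0.2438, 0.1650, 0.2888, 0.1413, 0.1613]
t=3: π = [0.2511, 0.1670, 0.2904, 0.1464, 0.1451]
t=4: π = [0.2523, 0.1666, 0.2893, 0.1437, 0.1482]
t=5: π = [0.2528, 0.1667, 0.2893, 0.1440, 0.1472]
t=6: π = [0.2528, 0.1667, 0.2893, 0.1438, 0.1474]

π = [0.2528, 0.1667, 0.2893, 0.1438, 0.1474]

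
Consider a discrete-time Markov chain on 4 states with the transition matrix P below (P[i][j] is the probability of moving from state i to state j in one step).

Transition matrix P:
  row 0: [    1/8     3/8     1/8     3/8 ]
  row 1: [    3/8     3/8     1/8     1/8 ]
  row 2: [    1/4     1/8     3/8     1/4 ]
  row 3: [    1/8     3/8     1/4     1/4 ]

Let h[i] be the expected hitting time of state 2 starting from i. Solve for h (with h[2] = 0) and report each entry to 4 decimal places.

First-step conditioning: h[2] = 0; for i ≠ 2, h[i] = 1 + Σ_k P[i][k]·h[k].
  h[0] = 1 + 1/8·h[0] + 3/8·h[1] + 3/8·h[3]
  h[1] = 1 + 3/8·h[0] + 3/8·h[1] + 1/8·h[3]
  h[3] = 1 + 1/8·h[0] + 3/8·h[1] + 1/4·h[3]
Solving the 3×3 linear system over states ≠ 2 gives exactly h = [32/5, 296/45, 0, 256/45] (h[2] = 0 is the target).

h = [6.4000, 6.5778, 0.0000, 5.6889]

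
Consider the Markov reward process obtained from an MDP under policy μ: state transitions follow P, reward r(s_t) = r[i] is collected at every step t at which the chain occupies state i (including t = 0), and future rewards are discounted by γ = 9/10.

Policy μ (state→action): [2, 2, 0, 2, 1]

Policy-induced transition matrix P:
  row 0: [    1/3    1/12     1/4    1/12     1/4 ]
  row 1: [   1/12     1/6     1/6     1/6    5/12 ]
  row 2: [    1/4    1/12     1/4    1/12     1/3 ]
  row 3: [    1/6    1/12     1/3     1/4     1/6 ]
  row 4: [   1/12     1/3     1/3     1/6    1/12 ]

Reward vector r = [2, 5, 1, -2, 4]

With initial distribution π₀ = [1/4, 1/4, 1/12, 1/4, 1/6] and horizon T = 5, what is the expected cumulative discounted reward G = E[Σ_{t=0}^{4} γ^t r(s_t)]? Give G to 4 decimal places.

t=0: π = [0.2500, 0.2500, 0.0833, 0.2500, 0.1667], E[r] = 2.0000, γ^t·E[r] = 2.000000, running G = 2.000000
t=1: π = [0.1806, 0.1458, 0.2639, 0.1597, 0.2500], E[r] = 2.0347, γ^t·E[r] = 1.831250, running G = 3.831250
t=2: π = [0.1858, 0.1580, 0.2720, 0.1429, 0.2413], E[r] = 2.1128, γ^t·E[r] = 1.711406, running G = 5.542656
t=3: π = [0.1870, 0.1568, 0.2689, 0.1404, 0.2469], E[r] = 2.1336, γ^t·E[r] = 1.555418, running G = 7.098074
t=4: π = [0.1866, 0.1581, 0.2692, 0.1404, 0.2457], E[r] = 2.1350, γ^t·E[r] = 1.400788, running G = 8.498863

G = 8.4989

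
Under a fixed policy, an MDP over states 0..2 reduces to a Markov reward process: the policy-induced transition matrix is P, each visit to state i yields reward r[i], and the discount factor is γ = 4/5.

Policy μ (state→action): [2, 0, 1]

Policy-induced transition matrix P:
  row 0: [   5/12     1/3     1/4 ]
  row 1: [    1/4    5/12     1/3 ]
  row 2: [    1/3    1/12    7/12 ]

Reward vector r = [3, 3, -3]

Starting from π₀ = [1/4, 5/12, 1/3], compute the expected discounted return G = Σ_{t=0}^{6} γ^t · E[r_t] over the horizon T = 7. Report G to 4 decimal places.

G = 2.7085

t=0: π = [0.2500, 0.4167, 0.3333], E[r] = 1.0000, γ^t·E[r] = 1.000000, running G = 1.000000
t=1: π = [0.3194, 0.2847, 0.3958], E[r] = 0.6250, γ^t·E[r] = 0.500000, running G = 1.500000
t=2: π = [0.3362, 0.2581, 0.4057], E[r] = 0.5660, γ^t·E[r] = 0.362222, running G = 1.862222
t=3: π = [0.3398, 0.2534, 0.4067], E[r] = 0.5596, γ^t·E[r] = 0.286519, running G = 2.148741
t=4: π = [0.3405, 0.2528, 0.4067], E[r] = 0.5598, γ^t·E[r] = 0.229304, running G = 2.378044
t=5: π = [0.3406, 0.2527, 0.4066], E[r] = 0.5602, γ^t·E[r] = 0.183574, running G = 2.561618
t=6: π = [0.3407, 0.2527, 0.4066], E[r] = 0.5604, γ^t·E[r] = 0.146900, running G = 2.708519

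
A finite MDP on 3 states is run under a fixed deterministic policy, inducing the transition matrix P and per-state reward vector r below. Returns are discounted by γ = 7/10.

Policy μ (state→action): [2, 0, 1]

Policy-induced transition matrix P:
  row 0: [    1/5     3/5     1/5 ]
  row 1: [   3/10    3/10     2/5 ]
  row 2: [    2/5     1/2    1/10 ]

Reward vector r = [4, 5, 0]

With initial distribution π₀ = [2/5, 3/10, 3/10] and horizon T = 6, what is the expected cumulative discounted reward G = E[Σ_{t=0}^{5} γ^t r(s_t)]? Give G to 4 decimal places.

t=0: π = [0.4000, 0.3000, 0.3000], E[r] = 3.1000, γ^t·E[r] = 3.100000, running G = 3.100000
t=1: π = [0.2900, 0.4800, 0.2300], E[r] = 3.5600, γ^t·E[r] = 2.492000, running G = 5.592000
t=2: π = [0.2940, 0.4330, 0.2730], E[r] = 3.3410, γ^t·E[r] = 1.637090, running G = 7.229090
t=3: π = [0.2979, 0.4428, 0.2593], E[r] = 3.4056, γ^t·E[r] = 1.168121, running G = 8.397211
t=4: π = [0.2961, 0.4412, 0.2626], E[r] = 3.3907, γ^t·E[r] = 0.814109, running G = 9.211320
t=5: π = [0.2966, 0.4414, 0.2620], E[r] = 3.3934, γ^t·E[r] = 0.570335, running G = 9.781655

G = 9.7817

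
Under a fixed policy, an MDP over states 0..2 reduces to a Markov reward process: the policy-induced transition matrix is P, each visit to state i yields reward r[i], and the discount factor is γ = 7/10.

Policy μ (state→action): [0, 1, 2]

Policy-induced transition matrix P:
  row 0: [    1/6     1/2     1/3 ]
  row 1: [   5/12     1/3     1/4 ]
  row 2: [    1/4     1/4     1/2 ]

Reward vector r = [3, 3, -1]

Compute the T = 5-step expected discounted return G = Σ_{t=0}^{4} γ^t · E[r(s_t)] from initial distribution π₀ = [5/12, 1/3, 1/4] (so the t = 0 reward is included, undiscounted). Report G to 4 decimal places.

t=0: π = [0.4167, 0.3333, 0.2500], E[r] = 2.0000, γ^t·E[r] = 2.000000, running G = 2.000000
t=1: π = [0.2708, 0.3819, 0.3472], E[r] = 1.6111, γ^t·E[r] = 1.127778, running G = 3.127778
t=2: π = [0.2911, 0.3495, 0.3594], E[r] = 1.5625, γ^t·E[r] = 0.765625, running G = 3.893403
t=3: π = [0.2840, 0.3519, 0.3641], E[r] = 1.5436, γ^t·E[r] = 0.529453, running G = 4.422856
t=4: π = [0.2850, 0.3503, 0.3647], E[r] = 1.5412, γ^t·E[r] = 0.370050, running G = 4.792906

G = 4.7929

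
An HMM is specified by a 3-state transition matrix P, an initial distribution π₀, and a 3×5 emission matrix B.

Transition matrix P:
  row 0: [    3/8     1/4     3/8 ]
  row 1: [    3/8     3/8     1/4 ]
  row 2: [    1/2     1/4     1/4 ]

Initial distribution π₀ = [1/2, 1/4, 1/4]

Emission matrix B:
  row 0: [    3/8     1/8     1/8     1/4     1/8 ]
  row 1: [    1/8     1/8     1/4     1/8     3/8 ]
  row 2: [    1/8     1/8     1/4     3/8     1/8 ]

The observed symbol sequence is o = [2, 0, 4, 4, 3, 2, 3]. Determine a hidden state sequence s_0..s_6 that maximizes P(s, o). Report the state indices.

t=0: δ = [6.250e-02, 6.250e-02, 6.250e-02]  (obs o_0=2)
t=1: δ = [1.172e-02, 2.930e-03, 2.930e-03]  ψ = [2, 1, 0]  (obs o_1=0)
t=2: δ = [5.493e-04, 1.099e-03, 5.493e-04]  ψ = [0, 0, 0]  (obs o_2=4)
t=3: δ = [5.150e-05, 1.545e-04, 3.433e-05]  ψ = [1, 1, 1]  (obs o_3=4)
t=4: δ = [1.448e-05, 7.242e-06, 1.448e-05]  ψ = [1, 1, 1]  (obs o_4=3)
t=5: δ = [9.052e-07, 9.052e-07, 1.358e-06]  ψ = [2, 0, 0]  (obs o_5=2)
t=6: δ = [1.697e-07, 4.243e-08, 1.273e-07]  ψ = [2, 1, 0]  (obs o_6=3)
backtrack: best end state = 0; path = [2, 0, 1, 1, 0, 2, 0]

path = [2, 0, 1, 1, 0, 2, 0]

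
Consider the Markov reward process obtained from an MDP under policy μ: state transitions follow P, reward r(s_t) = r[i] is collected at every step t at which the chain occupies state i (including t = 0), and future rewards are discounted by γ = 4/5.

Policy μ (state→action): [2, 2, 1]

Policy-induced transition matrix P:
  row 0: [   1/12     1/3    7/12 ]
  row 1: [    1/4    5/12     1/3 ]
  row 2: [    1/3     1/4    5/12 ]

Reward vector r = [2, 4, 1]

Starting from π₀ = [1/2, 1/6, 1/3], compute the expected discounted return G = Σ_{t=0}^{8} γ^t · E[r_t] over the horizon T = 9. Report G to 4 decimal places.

t=0: π = [0.5000, 0.1667, 0.3333], E[r] = 2.0000, γ^t·E[r] = 2.000000, running G = 2.000000
t=1: π = [0.1944, 0.3194, 0.4861], E[r] = 2.1528, γ^t·E[r] = 1.722222, running G = 3.722222
t=2: π = [0.2581, 0.3194, 0.4225], E[r] = 2.2164, γ^t·E[r] = 1.418519, running G = 5.140741
t=3: π = [0.2422, 0.3247, 0.4331], E[r] = 2.2164, γ^t·E[r] = 1.134815, running G = 6.275556
t=4: π = [0.2457, 0.3243, 0.4300], E[r] = 2.2186, γ^t·E[r] = 0.908757, running G = 7.184313
t=5: π = [0.2449, 0.3245, 0.4306], E[r] = 2.2185, γ^t·E[r] = 0.726945, running G = 7.911258
t=6: π = [0.2451, 0.3245, 0.4304], E[r] = 2.2186, γ^t·E[r] = 0.581580, running G = 8.492839
t=7: π = [0.2450, 0.3245, 0.4305], E[r] = 2.2185, γ^t·E[r] = 0.465261, running G = 8.958100
t=8: π = [0.2450, 0.3245, 0.4305], E[r] = 2.2185, γ^t·E[r] = 0.372210, running G = 9.330310

G = 9.3303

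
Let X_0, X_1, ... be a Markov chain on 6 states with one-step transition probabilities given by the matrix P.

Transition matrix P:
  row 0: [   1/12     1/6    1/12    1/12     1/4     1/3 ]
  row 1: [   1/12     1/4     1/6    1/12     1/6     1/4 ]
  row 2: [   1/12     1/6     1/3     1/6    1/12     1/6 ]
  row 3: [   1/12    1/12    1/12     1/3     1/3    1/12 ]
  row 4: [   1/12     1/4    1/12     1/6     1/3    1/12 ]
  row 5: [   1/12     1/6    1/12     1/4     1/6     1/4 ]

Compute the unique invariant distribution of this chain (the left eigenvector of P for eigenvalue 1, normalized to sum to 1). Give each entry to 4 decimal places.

Balance equations π_j = Σ_i π_i·P[i][j]:
  π_0 = 1/12·π_0 + 1/12·π_1 + 1/12·π_2 + 1/12·π_3 + 1/12·π_4 + 1/12·π_5
  π_1 = 1/6·π_0 + 1/4·π_1 + 1/6·π_2 + 1/12·π_3 + 1/4·π_4 + 1/6·π_5
  π_2 = 1/12·π_0 + 1/6·π_1 + 1/3·π_2 + 1/12·π_3 + 1/12·π_4 + 1/12·π_5
  π_3 = 1/12·π_0 + 1/12·π_1 + 1/6·π_2 + 1/3·π_3 + 1/6·π_4 + 1/4·π_5
  π_4 = 1/4·π_0 + 1/6·π_1 + 1/12·π_2 + 1/3·π_3 + 1/3·π_4 + 1/6·π_5
  normalize: π_0 + π_1 + π_2 + π_3 + π_4 + π_5 = 1
Solving the linear system gives exactly π = [1/12, 2033/10948, 4327/32844, 2087/10948, 1277/5474, 2879/16422].

π = [0.0833, 0.1857, 0.1317, 0.1906, 0.2333, 0.1753]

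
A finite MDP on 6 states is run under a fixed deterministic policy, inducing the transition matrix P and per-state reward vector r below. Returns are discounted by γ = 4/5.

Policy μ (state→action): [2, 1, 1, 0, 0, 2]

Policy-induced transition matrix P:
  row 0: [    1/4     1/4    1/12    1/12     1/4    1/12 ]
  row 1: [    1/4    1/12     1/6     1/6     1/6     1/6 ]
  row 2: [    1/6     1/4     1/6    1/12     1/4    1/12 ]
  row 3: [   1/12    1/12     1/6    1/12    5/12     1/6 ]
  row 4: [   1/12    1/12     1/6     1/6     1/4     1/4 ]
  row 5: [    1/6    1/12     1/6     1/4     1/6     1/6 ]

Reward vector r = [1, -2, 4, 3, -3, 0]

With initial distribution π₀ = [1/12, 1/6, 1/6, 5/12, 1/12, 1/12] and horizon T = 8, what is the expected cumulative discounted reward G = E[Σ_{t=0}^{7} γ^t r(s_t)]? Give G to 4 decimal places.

t=0: π = [0.0833, 0.1667, 0.1667, 0.4167, 0.0833, 0.0833], E[r] = 1.4167, γ^t·E[r] = 1.416667, running G = 1.416667
t=1: π = [0.1458, 0.1250, 0.1597, 0.1181, 0.2986, 0.1528], E[r] = -0.0069, γ^t·E[r] = -0.005556, running G = 1.411111
t=2: π = [0.1545, 0.1343, 0.1545, 0.1441, 0.2465, 0.1661], E[r] = 0.1968, γ^t·E[r] = 0.125926, running G = 1.537037
t=3: π = [0.1582, 0.1348, 0.1538, 0.1427, 0.2490, 0.1615], E[r] = 0.1849, γ^t·E[r] = 0.094691, running G = 1.631728
t=4: π = [0.1584, 0.1353, 0.1535, 0.1422, 0.2491, 0.1614], E[r] = 0.1811, γ^t·E[r] = 0.074183, running G = 1.705911
t=5: π = [0.1585, 0.1353, 0.1535, 0.1423, 0.2490, 0.1614], E[r] = 0.1816, γ^t·E[r] = 0.059519, running G = 1.765430
t=6: π = [0.1586, 0.1353, 0.1535, 0.1423, 0.2490, 0.1614], E[r] = 0.1815, γ^t·E[r] = 0.047591, running G = 1.813021
t=7: π = [0.1586, 0.1353, 0.1535, 0.1423, 0.2490, 0.1614], E[r] = 0.1815, γ^t·E[r] = 0.038072, running G = 1.851094

G = 1.8511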